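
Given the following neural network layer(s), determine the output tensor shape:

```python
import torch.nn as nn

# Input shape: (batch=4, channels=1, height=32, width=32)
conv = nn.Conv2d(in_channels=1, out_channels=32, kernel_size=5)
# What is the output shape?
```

Input: (4, 1, 32, 32) -> Output: (4, 32, 28, 28)

Answer: (4, 32, 28, 28)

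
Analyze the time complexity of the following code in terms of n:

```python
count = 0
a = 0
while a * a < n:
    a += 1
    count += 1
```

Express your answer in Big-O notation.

Each loop level contributes: √n. Multiplying the contributions gives O(√n).

Answer: O(√n)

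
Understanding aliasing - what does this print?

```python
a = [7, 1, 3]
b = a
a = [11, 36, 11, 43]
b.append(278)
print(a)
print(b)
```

Key concept: rebinding vs mutation: a is rebound to a new list, b still points at the original.
Step by step:
`a = [7, 1, 3]` → a = [7, 1, 3]
`b = a` → b = [7, 1, 3] (same object as a)
`a = [11, 36, 11, 43]` → a = [11, 36, 11, 43]
`b.append(278)` → b = [7, 1, 3, 278]
`print(a)` → prints [11, 36, 11, 43]
`print(b)` → prints [7, 1, 3, 278]

Answer:
[11, 36, 11, 43]
[7, 1, 3, 278]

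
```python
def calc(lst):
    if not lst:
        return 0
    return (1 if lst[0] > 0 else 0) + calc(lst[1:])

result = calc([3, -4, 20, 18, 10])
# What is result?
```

Count of positive elements in [3, -4, 20, 18, 10] = 4

Answer: 4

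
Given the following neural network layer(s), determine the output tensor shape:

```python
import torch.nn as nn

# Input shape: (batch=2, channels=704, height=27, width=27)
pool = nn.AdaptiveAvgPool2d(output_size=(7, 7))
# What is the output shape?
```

Input: (2, 704, 27, 27) -> Output: (2, 704, 7, 7)

Answer: (2, 704, 7, 7)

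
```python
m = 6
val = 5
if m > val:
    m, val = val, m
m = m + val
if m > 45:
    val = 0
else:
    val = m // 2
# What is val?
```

Trace:
`m = 6` → m = 6
`val = 5` → val = 5
`if m > val: ...` → m > val is True → m = 5; val = 6
`m = m + val` → m = 11
`if m > 45: ...` → m > 45 is False, take else branch → val = 5
So val = 5

Answer: 5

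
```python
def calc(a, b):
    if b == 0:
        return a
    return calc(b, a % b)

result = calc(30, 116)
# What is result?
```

calc(30, 116) -> calc(116, 30) -> calc(30, 26) -> calc(26, 4) -> calc(4, 2) -> calc(2, 0) -> 2

Answer: 2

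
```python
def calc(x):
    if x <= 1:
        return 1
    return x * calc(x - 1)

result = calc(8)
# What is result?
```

calc(8) = 8 * 7 * 6 * 5 * 4 * 3 * 2 * 1 = 40320

Answer: 40320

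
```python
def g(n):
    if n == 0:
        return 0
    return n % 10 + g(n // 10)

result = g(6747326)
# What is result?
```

Sum of digits of 6747326: 6 + 2 + 3 + 7 + 4 + 7 + 6 = 35

Answer: 35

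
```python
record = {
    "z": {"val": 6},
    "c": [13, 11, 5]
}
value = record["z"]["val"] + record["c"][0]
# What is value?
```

Trace:
`record = { ...` → record = {'z': {'val': 6}, 'c': [13, 11, 5]}
`value = record["z"]["val"] + record["c"][0]` → value = 19
So value = 19

Answer: 19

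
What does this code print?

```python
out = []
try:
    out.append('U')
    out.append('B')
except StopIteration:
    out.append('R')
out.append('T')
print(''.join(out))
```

Execution trace: 'U' (try body) → 'B' (try body, no exception) → 'T' (after the try/except). Output: UBT

Answer: UBT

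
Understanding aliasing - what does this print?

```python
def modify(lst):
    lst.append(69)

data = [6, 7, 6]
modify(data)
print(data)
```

Key concept: function modifies passed list.
Step by step:
`data = [6, 7, 6]` → data = [6, 7, 6]
`modify(data)` → data = [6, 7, 6, 69]
`print(data)` → prints [6, 7, 6, 69]

Answer: [6, 7, 6, 69]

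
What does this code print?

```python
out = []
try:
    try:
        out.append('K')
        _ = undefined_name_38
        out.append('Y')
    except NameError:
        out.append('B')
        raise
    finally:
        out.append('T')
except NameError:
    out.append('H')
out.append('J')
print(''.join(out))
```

Execution trace: 'K' (try body) → 'B' (except NameError) → 'T' (finally) → 'H' (outer except NameError) → 'J' (after the try/except). Output: KBTHJ

Answer: KBTHJ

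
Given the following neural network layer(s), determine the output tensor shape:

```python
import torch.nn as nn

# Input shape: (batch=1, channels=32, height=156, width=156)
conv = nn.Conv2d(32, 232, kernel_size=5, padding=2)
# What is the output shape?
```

Input: (1, 32, 156, 156) -> Output: (1, 232, 156, 156)

Answer: (1, 232, 156, 156)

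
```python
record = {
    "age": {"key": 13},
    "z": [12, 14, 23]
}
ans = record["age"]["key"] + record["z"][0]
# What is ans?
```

Trace:
`record = { ...` → record = {'age': {'key': 13}, 'z': [12, 14, 23]}
`ans = record["age"]["key"] + record["z"][0]` → ans = 25
So ans = 25

Answer: 25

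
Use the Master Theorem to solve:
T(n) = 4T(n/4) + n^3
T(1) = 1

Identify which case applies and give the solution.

a=4, b=4, f(n)=n^3. log_4(4) = 1. Since c=3 > 1 and the regularity condition holds (4(n/4)^3 = (4/4^3)n^3 with 4/4^3 < 1), Case 3 applies: T(n) = Θ(f(n)) = O(n^3).

Answer: O(n^3) - Case 3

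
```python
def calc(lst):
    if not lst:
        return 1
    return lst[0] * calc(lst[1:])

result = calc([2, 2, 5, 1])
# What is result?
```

Product over [2, 2, 5, 1] = 2 * 2 * 5 * 1 = 20

Answer: 20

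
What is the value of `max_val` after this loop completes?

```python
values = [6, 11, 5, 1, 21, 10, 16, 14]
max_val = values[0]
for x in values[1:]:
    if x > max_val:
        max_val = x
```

Maximum of [6, 11, 5, 1, 21, 10, 16, 14]
`max_val` takes the values: 6 → 11 → 21

Answer: 21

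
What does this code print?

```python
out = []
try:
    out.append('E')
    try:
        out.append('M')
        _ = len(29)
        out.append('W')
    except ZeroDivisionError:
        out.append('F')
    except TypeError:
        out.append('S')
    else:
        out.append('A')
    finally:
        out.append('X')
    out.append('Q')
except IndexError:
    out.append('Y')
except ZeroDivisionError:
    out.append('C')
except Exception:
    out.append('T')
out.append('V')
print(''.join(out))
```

Execution trace: 'E' (try body) → 'M' (inner try body) → 'S' (inner except TypeError) → 'X' (inner finally) → 'Q' (try body, no exception) → 'V' (after the try/except). Output: EMSXQV

Answer: EMSXQV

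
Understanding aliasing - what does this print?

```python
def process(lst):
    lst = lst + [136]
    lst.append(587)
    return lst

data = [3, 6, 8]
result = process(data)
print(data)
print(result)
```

Key concept: rebinding parameter vs mutation.
Step by step:
`data = [3, 6, 8]` → data = [3, 6, 8]
`result = process(data)` → result = [3, 6, 8, 136, 587]
`print(data)` → prints [3, 6, 8]
`print(result)` → prints [3, 6, 8, 136, 587]

Answer:
[3, 6, 8]
[3, 6, 8, 136, 587]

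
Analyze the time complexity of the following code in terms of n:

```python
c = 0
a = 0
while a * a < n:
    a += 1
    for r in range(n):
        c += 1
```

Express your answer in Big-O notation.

Each loop level contributes: √n × n. Multiplying the contributions gives O(n√n).

Answer: O(n√n)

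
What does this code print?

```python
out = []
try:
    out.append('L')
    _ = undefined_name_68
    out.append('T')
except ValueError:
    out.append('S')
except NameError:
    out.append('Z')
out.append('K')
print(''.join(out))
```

Execution trace: 'L' (try body) → 'Z' (except NameError) → 'K' (after the try/except). Output: LZK

Answer: LZK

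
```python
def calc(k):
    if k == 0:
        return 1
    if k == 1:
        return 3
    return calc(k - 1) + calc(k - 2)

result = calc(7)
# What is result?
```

Build up from base cases: calc(0)=1, calc(1)=3, calc(2)=4, calc(3)=7, calc(4)=11, calc(5)=18, calc(6)=29, ..., calc(7)=47

Answer: 47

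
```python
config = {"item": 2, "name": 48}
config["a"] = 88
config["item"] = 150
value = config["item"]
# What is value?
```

Trace:
`config = {"item": 2, "name": 48}` → config = {'item': 2, 'name': 48}
`config["a"] = 88` → config = {'item': 2, 'name': 48, 'a': 88}
`config["item"] = 150` → config = {'item': 150, 'name': 48, 'a': 88}
`value = config["item"]` → value = 150
So value = 150

Answer: 150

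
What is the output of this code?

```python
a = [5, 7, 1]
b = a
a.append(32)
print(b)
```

Key concept: basic list aliasing.
Step by step:
`a = [5, 7, 1]` → a = [5, 7, 1]
`b = a` → b = [5, 7, 1] (same object as a)
`a.append(32)` → a = [5, 7, 1, 32] (same object as b); b = [5, 7, 1, 32] (same object as a)
`print(b)` → prints [5, 7, 1, 32]

Answer: [5, 7, 1, 32]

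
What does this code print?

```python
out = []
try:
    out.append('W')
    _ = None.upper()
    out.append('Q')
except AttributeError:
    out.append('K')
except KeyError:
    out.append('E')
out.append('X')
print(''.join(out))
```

Execution trace: 'W' (try body) → 'K' (except AttributeError) → 'X' (after the try/except). Output: WKX

Answer: WKX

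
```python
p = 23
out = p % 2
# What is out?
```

Trace:
`p = 23` → p = 23
`out = p % 2` → out = 1
So out = 1

Answer: 1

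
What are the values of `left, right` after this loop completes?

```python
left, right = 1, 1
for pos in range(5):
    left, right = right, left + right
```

Fibonacci: after 5 iterations
`left, right` takes the values: (1, 1) → (1, 2) → (2, 3) → (3, 5) → (5, 8) → (8, 13)

Answer: 8, 13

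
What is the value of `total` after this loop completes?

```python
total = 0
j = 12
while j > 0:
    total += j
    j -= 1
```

Sum 12 down to 1
`total` takes the values: 0 → 12 → 23 → 33 → 42 → 50 → 57 → 63 → 68 → 72 → 75 → 77 → 78

Answer: 78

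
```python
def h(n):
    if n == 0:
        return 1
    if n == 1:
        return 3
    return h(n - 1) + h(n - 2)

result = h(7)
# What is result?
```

Build up from base cases: h(0)=1, h(1)=3, h(2)=4, h(3)=7, h(4)=11, h(5)=18, h(6)=29, ..., h(7)=47

Answer: 47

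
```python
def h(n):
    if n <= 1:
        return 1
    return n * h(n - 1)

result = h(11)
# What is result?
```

h(11) = 11 * 10 * 9 * 8 * 7 * 6 * 5 * 4 * 3 * 2 * 1 = 39916800

Answer: 39916800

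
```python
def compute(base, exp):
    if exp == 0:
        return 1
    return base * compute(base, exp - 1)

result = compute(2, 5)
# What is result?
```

compute(2, 5) = 2 * 2 * 2 * 2 * 2 = 32

Answer: 32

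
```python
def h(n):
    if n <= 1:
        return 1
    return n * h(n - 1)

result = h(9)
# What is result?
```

h(9) = 9 * 8 * 7 * 6 * 5 * 4 * 3 * 2 * 1 = 362880

Answer: 362880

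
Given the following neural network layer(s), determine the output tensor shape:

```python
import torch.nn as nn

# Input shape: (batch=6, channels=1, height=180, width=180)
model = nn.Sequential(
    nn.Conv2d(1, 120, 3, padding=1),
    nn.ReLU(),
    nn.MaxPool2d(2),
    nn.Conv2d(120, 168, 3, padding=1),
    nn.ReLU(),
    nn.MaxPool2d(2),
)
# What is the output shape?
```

Input: (6, 1, 180, 180) -> after first Conv2d: (6, 120, 180, 180) -> after first MaxPool2d: (6, 120, 90, 90) -> after second Conv2d: (6, 168, 90, 90) -> Output: (6, 168, 45, 45)

Answer: (6, 168, 45, 45)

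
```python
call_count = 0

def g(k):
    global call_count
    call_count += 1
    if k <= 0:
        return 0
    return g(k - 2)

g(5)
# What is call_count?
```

Linear recursion stepping by 2: 4 calls from k=5 down to ≤0.

Answer: 4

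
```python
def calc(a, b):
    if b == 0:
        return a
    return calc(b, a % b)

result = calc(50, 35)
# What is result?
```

calc(50, 35) -> calc(35, 15) -> calc(15, 5) -> calc(5, 0) -> 5

Answer: 5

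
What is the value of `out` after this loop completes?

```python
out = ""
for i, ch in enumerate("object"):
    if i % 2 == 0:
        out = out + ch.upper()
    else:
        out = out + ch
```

Uppercase even positions in 'object'
`out` takes the values: "" → "O" → "Ob" → "ObJ" → "ObJe" → "ObJeC" → "ObJeCt"

Answer: "ObJeCt"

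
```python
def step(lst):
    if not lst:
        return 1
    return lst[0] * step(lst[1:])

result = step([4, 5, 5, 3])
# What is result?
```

Product over [4, 5, 5, 3] = 4 * 5 * 5 * 3 = 300

Answer: 300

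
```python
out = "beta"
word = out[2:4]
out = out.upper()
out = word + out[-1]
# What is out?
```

Trace:
`out = "beta"` → out = 'beta'
`word = out[2:4]` → word = 'ta'
`out = out.upper()` → out = 'BETA'
`out = word + out[-1]` → out = 'taA'
So out = 'taA'

Answer: 'taA'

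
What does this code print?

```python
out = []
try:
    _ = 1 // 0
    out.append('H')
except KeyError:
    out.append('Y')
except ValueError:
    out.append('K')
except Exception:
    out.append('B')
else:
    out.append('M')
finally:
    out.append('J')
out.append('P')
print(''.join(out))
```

Execution trace: 'B' (except Exception) → 'J' (finally) → 'P' (after the try/except). Output: BJP

Answer: BJP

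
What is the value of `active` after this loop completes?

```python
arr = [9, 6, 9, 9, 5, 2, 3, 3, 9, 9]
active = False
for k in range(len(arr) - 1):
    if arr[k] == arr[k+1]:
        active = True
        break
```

Check consecutive duplicates in [9, 6, 9, 9, 5, 2, 3, 3, 9, 9]
`active` takes the values: False → True

Answer: True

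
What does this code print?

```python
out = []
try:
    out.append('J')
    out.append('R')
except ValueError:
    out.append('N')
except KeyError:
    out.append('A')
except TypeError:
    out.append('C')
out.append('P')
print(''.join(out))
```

Execution trace: 'J' (try body) → 'R' (try body, no exception) → 'P' (after the try/except). Output: JRP

Answer: JRP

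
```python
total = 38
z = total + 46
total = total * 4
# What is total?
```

Trace:
`total = 38` → total = 38
`z = total + 46` → z = 84
`total = total * 4` → total = 152
So total = 152

Answer: 152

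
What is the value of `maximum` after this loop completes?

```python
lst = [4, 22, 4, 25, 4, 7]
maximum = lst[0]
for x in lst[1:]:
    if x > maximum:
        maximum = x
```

Maximum of [4, 22, 4, 25, 4, 7]
`maximum` takes the values: 4 → 22 → 25

Answer: 25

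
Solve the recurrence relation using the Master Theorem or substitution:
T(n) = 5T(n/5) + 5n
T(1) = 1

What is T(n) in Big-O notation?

By Master Theorem: a=5, b=5, f(n)=5n. Since log_5(5) = 1 and f(n) = Θ(n^1), Case 2 applies. T(n) = O(n log n).

Answer: O(n log n)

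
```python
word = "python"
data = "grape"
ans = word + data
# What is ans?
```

Trace:
`word = "python"` → word = 'python'
`data = "grape"` → data = 'grape'
`ans = word + data` → ans = 'pythongrape'
So ans = 'pythongrape'

Answer: 'pythongrape'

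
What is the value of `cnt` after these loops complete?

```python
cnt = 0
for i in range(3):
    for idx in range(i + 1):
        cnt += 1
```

Triangle: 1 + 2 + ... + 3
`cnt` takes the values: 0 → 1 → 2 → 3 → 4 → 5 → 6

Answer: 6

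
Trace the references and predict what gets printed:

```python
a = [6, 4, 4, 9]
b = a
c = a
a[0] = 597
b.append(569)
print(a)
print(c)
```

Key concept: multiple aliases.
Step by step:
`a = [6, 4, 4, 9]` → a = [6, 4, 4, 9]
`b = a` → b = [6, 4, 4, 9] (same object as a)
`c = a` → c = [6, 4, 4, 9] (same object as a, b)
`a[0] = 597` → a = [597, 4, 4, 9] (same object as b, c); b = [597, 4, 4, 9] (same object as a, c); c = [597, 4, 4, 9] (same object as a, b)
`b.append(569)` → a = [597, 4, 4, 9, 569] (same object as b, c); b = [597, 4, 4, 9, 569] (same object as a, c); c = [597, 4, 4, 9, 569] (same object as a, b)
`print(a)` → prints [597, 4, 4, 9, 569]
`print(c)` → prints [597, 4, 4, 9, 569]

Answer:
[597, 4, 4, 9, 569]
[597, 4, 4, 9, 569]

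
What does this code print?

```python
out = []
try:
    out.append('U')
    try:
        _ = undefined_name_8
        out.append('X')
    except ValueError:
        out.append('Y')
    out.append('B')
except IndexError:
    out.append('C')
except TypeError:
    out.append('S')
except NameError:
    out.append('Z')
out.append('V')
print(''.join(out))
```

Execution trace: 'U' (try body) → 'Z' (except NameError) → 'V' (after the try/except). Output: UZV

Answer: UZV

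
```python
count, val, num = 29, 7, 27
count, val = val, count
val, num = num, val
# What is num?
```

Trace:
`count, val, num = 29, 7, 27` → count = 29; val = 7; num = 27
`count, val = val, count` → count = 7; val = 29
`val, num = num, val` → val = 27; num = 29
So num = 29

Answer: 29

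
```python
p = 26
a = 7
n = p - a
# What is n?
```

Trace:
`p = 26` → p = 26
`a = 7` → a = 7
`n = p - a` → n = 19
So n = 19

Answer: 19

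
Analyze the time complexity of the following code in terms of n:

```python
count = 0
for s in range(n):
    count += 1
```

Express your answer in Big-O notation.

Each loop level contributes: n. Multiplying the contributions gives O(n).

Answer: O(n)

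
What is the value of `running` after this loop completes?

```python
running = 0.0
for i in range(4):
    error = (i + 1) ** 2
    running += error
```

Sum of squared losses 1² + 2² + ... + 4²
`running` takes the values: 0.0 → 1.0 → 5.0 → 14.0 → 30.0

Answer: 30.0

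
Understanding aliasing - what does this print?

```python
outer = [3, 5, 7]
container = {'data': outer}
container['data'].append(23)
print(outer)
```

Key concept: dict holds reference to list.
Step by step:
`outer = [3, 5, 7]` → outer = [3, 5, 7]
`container = {'data': outer}` → container = {'data': [3, 5, 7]}
`container['data'].append(23)` → outer = [3, 5, 7, 23]; container = {'data': [3, 5, 7, 23]}
`print(outer)` → prints [3, 5, 7, 23]

Answer: [3, 5, 7, 23]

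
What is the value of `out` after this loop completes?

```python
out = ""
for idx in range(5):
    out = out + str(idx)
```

Concatenate digits 0 to 4
`out` takes the values: "" → "0" → "01" → "012" → "0123" → "01234"

Answer: "01234"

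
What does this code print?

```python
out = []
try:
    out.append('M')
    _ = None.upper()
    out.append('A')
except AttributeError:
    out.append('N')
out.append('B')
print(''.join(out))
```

Execution trace: 'M' (try body) → 'N' (except AttributeError) → 'B' (after the try/except). Output: MNB

Answer: MNB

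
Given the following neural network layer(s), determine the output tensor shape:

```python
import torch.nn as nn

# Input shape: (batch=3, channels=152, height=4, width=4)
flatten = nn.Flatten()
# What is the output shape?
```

Input: (3, 152, 4, 4) -> Output: (3, 2432)

Answer: (3, 2432)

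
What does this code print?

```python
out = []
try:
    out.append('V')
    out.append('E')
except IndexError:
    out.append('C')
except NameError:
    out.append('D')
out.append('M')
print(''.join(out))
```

Execution trace: 'V' (try body) → 'E' (try body, no exception) → 'M' (after the try/except). Output: VEM

Answer: VEM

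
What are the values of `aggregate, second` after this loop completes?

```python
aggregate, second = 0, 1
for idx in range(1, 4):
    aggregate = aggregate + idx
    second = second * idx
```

Sum and factorial of 1 to 3
`aggregate, second` takes the values: (0, 1) → (1, 1) → (3, 1) → (3, 2) → (6, 2) → (6, 6)

Answer: 6, 6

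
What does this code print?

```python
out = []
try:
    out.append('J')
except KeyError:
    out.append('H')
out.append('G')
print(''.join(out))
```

Execution trace: 'J' (try body, no exception) → 'G' (after the try/except). Output: JG

Answer: JG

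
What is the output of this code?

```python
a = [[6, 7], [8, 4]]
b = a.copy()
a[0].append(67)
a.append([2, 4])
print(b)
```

Key concept: shallow copy with nested lists.
Step by step:
`a = [[6, 7], [8, 4]]` → a = [[6, 7], [8, 4]]
`b = a.copy()` → b = [[6, 7], [8, 4]]
`a[0].append(67)` → a = [[6, 7, 67], [8, 4]]; b = [[6, 7, 67], [8, 4]]
`a.append([2, 4])` → a = [[6, 7, 67], [8, 4], [2, 4]]
`print(b)` → prints [[6, 7, 67], [8, 4]]

Answer: [[6, 7, 67], [8, 4]]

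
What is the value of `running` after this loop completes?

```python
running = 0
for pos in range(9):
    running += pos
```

Sum of 0 to 8 = 36
`running` takes the values: 0 → 1 → 3 → 6 → 10 → 15 → 21 → 28 → 36

Answer: 36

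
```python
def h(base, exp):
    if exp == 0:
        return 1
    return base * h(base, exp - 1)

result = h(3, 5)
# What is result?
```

h(3, 5) = 3 * 3 * 3 * 3 * 3 = 243

Answer: 243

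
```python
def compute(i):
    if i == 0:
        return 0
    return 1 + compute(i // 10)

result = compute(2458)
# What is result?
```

Count of digits of 2458: 4

Answer: 4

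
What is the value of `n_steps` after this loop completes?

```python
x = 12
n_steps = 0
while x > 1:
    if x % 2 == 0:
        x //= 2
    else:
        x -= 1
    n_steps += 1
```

Steps to reduce 12 to 1
`n_steps` takes the values: 0 → 1 → 2 → 3 → 4

Answer: 4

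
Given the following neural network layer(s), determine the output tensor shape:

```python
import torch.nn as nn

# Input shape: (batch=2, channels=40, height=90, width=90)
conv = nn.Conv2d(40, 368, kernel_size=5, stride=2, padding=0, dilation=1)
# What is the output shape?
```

Input: (2, 40, 90, 90) -> Output: (2, 368, 43, 43)

Answer: (2, 368, 43, 43)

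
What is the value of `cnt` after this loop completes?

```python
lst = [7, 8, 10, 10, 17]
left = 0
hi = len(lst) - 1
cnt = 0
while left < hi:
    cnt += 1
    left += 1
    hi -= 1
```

Iterations until pointers meet (list length 5)
`cnt` takes the values: 0 → 1 → 2

Answer: 2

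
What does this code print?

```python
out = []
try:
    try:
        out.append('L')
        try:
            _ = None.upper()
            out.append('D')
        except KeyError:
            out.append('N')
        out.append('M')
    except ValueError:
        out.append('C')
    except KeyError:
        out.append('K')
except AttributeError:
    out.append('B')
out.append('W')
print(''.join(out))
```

Execution trace: 'L' (try body) → 'B' (outer except AttributeError) → 'W' (after the try/except). Output: LBW

Answer: LBW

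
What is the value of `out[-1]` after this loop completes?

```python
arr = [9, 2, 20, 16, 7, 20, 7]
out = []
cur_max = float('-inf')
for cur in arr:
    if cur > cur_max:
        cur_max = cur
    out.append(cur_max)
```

Running max ends at 20
`out` takes the values: [] → [9] → [9, 9] → [9, 9, 20] → [9, 9, 20, 20] → [9, 9, 20, 20, 20] → [9, 9, 20, 20, 20, 20] → [9, 9, 20, 20, 20, 20, 20]
So `out[-1]` = 20

Answer: 20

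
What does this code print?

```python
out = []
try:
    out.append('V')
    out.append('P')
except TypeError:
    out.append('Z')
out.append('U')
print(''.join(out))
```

Execution trace: 'V' (try body) → 'P' (try body, no exception) → 'U' (after the try/except). Output: VPU

Answer: VPU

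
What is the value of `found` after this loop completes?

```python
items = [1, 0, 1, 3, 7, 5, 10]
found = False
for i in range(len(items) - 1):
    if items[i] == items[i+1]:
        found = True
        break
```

Check consecutive duplicates in [1, 0, 1, 3, 7, 5, 10]
`found` takes the values: False

Answer: False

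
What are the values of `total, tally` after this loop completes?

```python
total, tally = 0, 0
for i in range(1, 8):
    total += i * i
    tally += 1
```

Sum of squares and count
`total, tally` takes the values: (0, 0) → (1, 0) → (1, 1) → (5, 1) → (5, 2) → (14, 2) → (14, 3) → (30, 3) → (30, 4) → (55, 4) → (55, 5) → (91, 5) → (91, 6) → (140, 6) → (140, 7)

Answer: 140, 7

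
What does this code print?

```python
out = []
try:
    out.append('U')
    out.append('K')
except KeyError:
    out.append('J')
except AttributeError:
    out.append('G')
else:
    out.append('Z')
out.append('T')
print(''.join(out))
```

Execution trace: 'U' (try body) → 'K' (try body, no exception) → 'Z' (else) → 'T' (after the try/except). Output: UKZT

Answer: UKZT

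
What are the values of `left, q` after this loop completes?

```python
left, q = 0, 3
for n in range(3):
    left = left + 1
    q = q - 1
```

left goes 0→3, q goes 3→0
`left, q` takes the values: (0, 3) → (1, 3) → (1, 2) → (2, 2) → (2, 1) → (3, 1) → (3, 0)

Answer: 3, 0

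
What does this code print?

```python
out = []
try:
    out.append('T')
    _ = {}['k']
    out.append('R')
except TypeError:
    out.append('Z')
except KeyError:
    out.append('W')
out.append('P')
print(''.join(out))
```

Execution trace: 'T' (try body) → 'W' (except KeyError) → 'P' (after the try/except). Output: TWP

Answer: TWP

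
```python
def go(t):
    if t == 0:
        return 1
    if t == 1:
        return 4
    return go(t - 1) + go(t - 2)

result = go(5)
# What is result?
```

Build up from base cases: go(0)=1, go(1)=4, go(2)=5, go(3)=9, go(4)=14, go(5)=23

Answer: 23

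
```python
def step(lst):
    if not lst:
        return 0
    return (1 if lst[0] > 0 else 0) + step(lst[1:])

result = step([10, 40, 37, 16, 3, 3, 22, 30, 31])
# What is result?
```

Count of positive elements in [10, 40, 37, 16, 3, 3, 22, 30, 31] = 9

Answer: 9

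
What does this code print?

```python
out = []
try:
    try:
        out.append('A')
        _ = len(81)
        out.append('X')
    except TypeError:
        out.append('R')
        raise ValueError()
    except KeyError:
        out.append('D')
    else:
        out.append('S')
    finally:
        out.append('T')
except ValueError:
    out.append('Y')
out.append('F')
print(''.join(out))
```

Execution trace: 'A' (inner try body) → 'R' (inner except TypeError) → 'T' (inner finally) → 'Y' (outer except ValueError) → 'F' (after the try/except). Output: ARTYF

Answer: ARTYF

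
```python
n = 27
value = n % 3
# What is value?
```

Trace:
`n = 27` → n = 27
`value = n % 3` → value = 0
So value = 0

Answer: 0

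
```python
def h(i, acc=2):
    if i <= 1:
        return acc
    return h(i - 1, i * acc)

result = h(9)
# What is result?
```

Accumulator trace (n, acc): (9, 2) -> (8, 18) -> (7, 144) -> (6, 1008) -> (5, 6048) -> (4, 30240) -> (3, 120960) -> (2, 362880) -> (1, 725760) -> return 725760

Answer: 725760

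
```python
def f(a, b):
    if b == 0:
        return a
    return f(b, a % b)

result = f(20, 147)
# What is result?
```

f(20, 147) -> f(147, 20) -> f(20, 7) -> f(7, 6) -> f(6, 1) -> f(1, 0) -> 1

Answer: 1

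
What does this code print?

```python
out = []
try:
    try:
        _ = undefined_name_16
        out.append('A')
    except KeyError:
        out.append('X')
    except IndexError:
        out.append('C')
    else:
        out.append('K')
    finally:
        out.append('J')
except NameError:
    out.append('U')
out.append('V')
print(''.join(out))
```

Execution trace: 'J' (finally) → 'U' (outer except NameError) → 'V' (after the try/except). Output: JUV

Answer: JUV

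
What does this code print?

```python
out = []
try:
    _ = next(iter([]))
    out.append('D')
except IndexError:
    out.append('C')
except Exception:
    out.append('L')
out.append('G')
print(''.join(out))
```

Execution trace: 'L' (except Exception) → 'G' (after the try/except). Output: LG

Answer: LG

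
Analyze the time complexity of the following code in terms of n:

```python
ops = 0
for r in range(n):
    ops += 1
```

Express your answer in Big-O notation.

Each loop level contributes: n. Multiplying the contributions gives O(n).

Answer: O(n)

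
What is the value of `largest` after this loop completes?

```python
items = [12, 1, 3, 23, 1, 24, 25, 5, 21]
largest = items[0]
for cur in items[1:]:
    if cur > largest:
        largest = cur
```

Maximum of [12, 1, 3, 23, 1, 24, 25, 5, 21]
`largest` takes the values: 12 → 23 → 24 → 25

Answer: 25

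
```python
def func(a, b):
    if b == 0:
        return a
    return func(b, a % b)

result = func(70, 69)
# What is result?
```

func(70, 69) -> func(69, 1) -> func(1, 0) -> 1

Answer: 1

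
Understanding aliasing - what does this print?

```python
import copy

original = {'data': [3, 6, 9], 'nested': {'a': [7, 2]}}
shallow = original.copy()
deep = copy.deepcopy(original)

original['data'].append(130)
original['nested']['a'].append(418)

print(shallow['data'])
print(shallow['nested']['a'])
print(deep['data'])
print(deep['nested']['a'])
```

Key concept: comparing shallow vs deep copy.
Step by step:
`original = {'data': [3, 6, 9], 'nested': {'a': [7, 2]}}` → original = {'data': [3, 6, 9], 'nested': {'a': [7, 2]}}
`shallow = original.copy()` → shallow = {'data': [3, 6, 9], 'nested': {'a': [7, 2]}}
`deep = copy.deepcopy(original)` → deep = {'data': [3, 6, 9], 'nested': {'a': [7, 2]}}
`original['data'].append(130)` → original = {'data': [3, 6, 9, 130], 'nested': {'a': [7, 2]}}; shallow = {'data': [3, 6, 9, 130], 'nested': {'a': [7, 2]}}
`original['nested']['a'].append(418)` → original = {'data': [3, 6, 9, 130], 'nested': {'a': [7, 2, 418]}}; shallow = {'data': [3, 6, 9, 130], 'nested': {'a': [7, 2, 418]}}
`print(shallow['data'])` → prints [3, 6, 9, 130]
`print(shallow['nested']['a'])` → prints [7, 2, 418]
`print(deep['data'])` → prints [3, 6, 9]
`print(deep['nested']['a'])` → prints [7, 2]

Answer:
[3, 6, 9, 130]
[7, 2, 418]
[3, 6, 9]
[7, 2]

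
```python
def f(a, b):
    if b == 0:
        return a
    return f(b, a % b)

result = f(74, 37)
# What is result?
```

f(74, 37) -> f(37, 0) -> 37

Answer: 37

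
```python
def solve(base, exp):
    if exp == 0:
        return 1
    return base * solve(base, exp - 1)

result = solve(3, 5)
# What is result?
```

solve(3, 5) = 3 * 3 * 3 * 3 * 3 = 243

Answer: 243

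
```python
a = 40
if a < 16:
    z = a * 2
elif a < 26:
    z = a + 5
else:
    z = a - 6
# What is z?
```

Trace:
`a = 40` → a = 40
`if a < 16: ...` → a < 16 is False, a < 26 is False, take else branch → z = 34
So z = 34

Answer: 34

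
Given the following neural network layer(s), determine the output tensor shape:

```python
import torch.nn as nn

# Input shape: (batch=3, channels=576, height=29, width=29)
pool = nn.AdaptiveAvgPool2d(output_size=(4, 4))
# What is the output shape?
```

Input: (3, 576, 29, 29) -> Output: (3, 576, 4, 4)

Answer: (3, 576, 4, 4)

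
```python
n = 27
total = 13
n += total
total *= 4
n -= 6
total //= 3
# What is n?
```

Trace:
`n = 27` → n = 27
`total = 13` → total = 13
`n += total` → n = 40
`total *= 4` → total = 52
`n -= 6` → n = 34
`total //= 3` → total = 17
So n = 34

Answer: 34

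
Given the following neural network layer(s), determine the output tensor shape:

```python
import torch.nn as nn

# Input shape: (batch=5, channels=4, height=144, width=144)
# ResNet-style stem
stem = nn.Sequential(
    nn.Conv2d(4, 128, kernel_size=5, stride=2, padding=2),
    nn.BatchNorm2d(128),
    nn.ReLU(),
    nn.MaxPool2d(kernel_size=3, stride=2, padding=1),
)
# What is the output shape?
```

Input: (5, 4, 144, 144) -> after Conv2d 5x5 stride=2: (5, 128, 72, 72) -> Output: (5, 128, 36, 36)

Answer: (5, 128, 36, 36)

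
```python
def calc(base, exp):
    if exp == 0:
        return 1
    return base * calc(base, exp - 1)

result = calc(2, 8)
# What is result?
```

calc(2, 8) = 2 * 2 * 2 * 2 * 2 * 2 * 2 * 2 = 256

Answer: 256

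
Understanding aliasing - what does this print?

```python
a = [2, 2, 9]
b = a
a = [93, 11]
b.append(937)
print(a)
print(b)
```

Key concept: rebinding vs mutation: a is rebound to a new list, b still points at the original.
Step by step:
`a = [2, 2, 9]` → a = [2, 2, 9]
`b = a` → b = [2, 2, 9] (same object as a)
`a = [93, 11]` → a = [93, 11]
`b.append(937)` → b = [2, 2, 9, 937]
`print(a)` → prints [93, 11]
`print(b)` → prints [2, 2, 9, 937]

Answer:
[93, 11]
[2, 2, 9, 937]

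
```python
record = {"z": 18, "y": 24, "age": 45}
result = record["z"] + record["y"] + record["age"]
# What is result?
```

Trace:
`record = {"z": 18, "y": 24, "age": 45}` → record = {'z': 18, 'y': 24, 'age': 45}
`result = record["z"] + record["y"] + record["age"]` → result = 87
So result = 87

Answer: 87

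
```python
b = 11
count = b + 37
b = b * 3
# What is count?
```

Trace:
`b = 11` → b = 11
`count = b + 37` → count = 48
`b = b * 3` → b = 33
So count = 48

Answer: 48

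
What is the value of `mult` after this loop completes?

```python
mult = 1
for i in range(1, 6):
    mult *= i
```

5! = 120
`mult` takes the values: 1 → 2 → 6 → 24 → 120

Answer: 120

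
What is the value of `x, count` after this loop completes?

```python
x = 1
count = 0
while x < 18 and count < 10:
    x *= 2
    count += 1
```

Double until >= 18 or 10 iterations
`x, count` takes the values: (1, 0) → (2, 0) → (2, 1) → (4, 1) → (4, 2) → (8, 2) → (8, 3) → (16, 3) → (16, 4) → (32, 4) → (32, 5)

Answer: 32, 5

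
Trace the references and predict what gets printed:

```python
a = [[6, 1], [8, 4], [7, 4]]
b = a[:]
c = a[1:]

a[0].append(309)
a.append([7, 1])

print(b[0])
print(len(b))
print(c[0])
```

Key concept: slice with nested mutation.
Step by step:
`a = [[6, 1], [8, 4], [7, 4]]` → a = [[6, 1], [8, 4], [7, 4]]
`b = a[:]` → b = [[6, 1], [8, 4], [7, 4]]
`c = a[1:]` → c = [[8, 4], [7, 4]]
`a[0].append(309)` → a = [[6, 1, 309], [8, 4], [7, 4]]; b = [[6, 1, 309], [8, 4], [7, 4]]
`a.append([7, 1])` → a = [[6, 1, 309], [8, 4], [7, 4], [7, 1]]
`print(b[0])` → prints [6, 1, 309]
`print(len(b))` → prints 3
`print(c[0])` → prints [8, 4]

Answer:
[6, 1, 309]
3
[8, 4]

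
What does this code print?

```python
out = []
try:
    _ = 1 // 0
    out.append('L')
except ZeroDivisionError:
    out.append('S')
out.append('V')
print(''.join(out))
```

Execution trace: 'S' (except ZeroDivisionError) → 'V' (after the try/except). Output: SV

Answer: SV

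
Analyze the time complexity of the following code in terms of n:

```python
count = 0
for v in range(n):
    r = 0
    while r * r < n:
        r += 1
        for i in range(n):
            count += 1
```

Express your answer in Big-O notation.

Each loop level contributes: n × √n × n. Multiplying the contributions gives O(n^2√n).

Answer: O(n^2√n)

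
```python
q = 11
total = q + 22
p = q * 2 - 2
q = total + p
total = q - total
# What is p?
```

Trace:
`q = 11` → q = 11
`total = q + 22` → total = 33
`p = q * 2 - 2` → p = 20
`q = total + p` → q = 53
`total = q - total` → total = 20
So p = 20

Answer: 20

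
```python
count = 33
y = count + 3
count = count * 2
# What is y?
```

Trace:
`count = 33` → count = 33
`y = count + 3` → y = 36
`count = count * 2` → count = 66
So y = 36

Answer: 36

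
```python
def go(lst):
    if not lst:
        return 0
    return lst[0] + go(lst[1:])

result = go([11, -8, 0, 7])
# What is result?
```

11 + (-8) + 0 + 7 + 0 = 10

Answer: 10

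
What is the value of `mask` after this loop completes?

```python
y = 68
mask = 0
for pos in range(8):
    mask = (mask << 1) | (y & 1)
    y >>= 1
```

Reverse lowest 8 bits of 68
`mask` takes the values: 0 → 1 → 2 → 4 → 8 → 17 → 34

Answer: 34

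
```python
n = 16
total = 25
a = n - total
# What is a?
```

Trace:
`n = 16` → n = 16
`total = 25` → total = 25
`a = n - total` → a = -9
So a = -9

Answer: -9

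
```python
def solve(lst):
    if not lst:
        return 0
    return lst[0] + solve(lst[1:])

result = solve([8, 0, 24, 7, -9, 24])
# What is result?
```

8 + 0 + 24 + 7 + (-9) + 24 + 0 = 54

Answer: 54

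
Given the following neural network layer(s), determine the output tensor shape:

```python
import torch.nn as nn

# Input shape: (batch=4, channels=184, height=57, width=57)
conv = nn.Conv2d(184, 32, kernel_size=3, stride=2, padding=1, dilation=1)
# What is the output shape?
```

Input: (4, 184, 57, 57) -> Output: (4, 32, 29, 29)

Answer: (4, 32, 29, 29)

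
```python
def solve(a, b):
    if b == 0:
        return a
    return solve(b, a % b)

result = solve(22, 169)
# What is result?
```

solve(22, 169) -> solve(169, 22) -> solve(22, 15) -> solve(15, 7) -> solve(7, 1) -> solve(1, 0) -> 1

Answer: 1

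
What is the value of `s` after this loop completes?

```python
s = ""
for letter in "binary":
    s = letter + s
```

Reverse 'binary'
`s` takes the values: "" → "b" → "ib" → "nib" → "anib" → "ranib" → "yranib"

Answer: "yranib"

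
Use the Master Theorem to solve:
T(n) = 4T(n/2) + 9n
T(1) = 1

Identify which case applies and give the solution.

a=4, b=2, f(n)=9n. log_2(4) = 2. Since c=1 < 2, Case 1 applies: T(n) = Θ(n^log_b(a)) = O(n^2).

Answer: O(n^2) - Case 1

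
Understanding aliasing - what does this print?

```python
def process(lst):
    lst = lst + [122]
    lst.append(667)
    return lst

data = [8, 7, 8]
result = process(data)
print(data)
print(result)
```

Key concept: rebinding parameter vs mutation.
Step by step:
`data = [8, 7, 8]` → data = [8, 7, 8]
`result = process(data)` → result = [8, 7, 8, 122, 667]
`print(data)` → prints [8, 7, 8]
`print(result)` → prints [8, 7, 8, 122, 667]

Answer:
[8, 7, 8]
[8, 7, 8, 122, 667]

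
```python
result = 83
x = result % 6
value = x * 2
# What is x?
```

Trace:
`result = 83` → result = 83
`x = result % 6` → x = 5
`value = x * 2` → value = 10
So x = 5

Answer: 5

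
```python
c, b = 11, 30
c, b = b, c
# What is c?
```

Trace:
`c, b = 11, 30` → c = 11; b = 30
`c, b = b, c` → c = 30; b = 11
So c = 30

Answer: 30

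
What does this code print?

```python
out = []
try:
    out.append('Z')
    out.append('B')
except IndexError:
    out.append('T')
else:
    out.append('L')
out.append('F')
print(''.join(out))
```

Execution trace: 'Z' (try body) → 'B' (try body, no exception) → 'L' (else) → 'F' (after the try/except). Output: ZBLF

Answer: ZBLF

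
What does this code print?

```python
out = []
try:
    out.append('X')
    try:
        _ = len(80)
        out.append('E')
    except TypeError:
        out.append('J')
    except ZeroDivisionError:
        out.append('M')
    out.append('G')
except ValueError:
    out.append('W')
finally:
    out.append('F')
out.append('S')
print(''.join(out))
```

Execution trace: 'X' (try body) → 'J' (inner except TypeError) → 'G' (try body, no exception) → 'F' (finally) → 'S' (after the try/except). Output: XJGFS

Answer: XJGFS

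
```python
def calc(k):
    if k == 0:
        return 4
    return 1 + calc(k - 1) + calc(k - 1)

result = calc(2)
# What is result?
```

calc(k) = 1 + 2·calc(k-1), calc(0)=4. Closed form: (4+1)·2^2 - 1 = 19.

Answer: 19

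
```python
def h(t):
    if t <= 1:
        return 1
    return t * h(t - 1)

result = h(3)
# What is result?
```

h(3) = 3 * 2 * 1 = 6

Answer: 6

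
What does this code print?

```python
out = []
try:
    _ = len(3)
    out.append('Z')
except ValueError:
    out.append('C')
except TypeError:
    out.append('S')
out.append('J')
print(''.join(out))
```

Execution trace: 'S' (except TypeError) → 'J' (after the try/except). Output: SJ

Answer: SJ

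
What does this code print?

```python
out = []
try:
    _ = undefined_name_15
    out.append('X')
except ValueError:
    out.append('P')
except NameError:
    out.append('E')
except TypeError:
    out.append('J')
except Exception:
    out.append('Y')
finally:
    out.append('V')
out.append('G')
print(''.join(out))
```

Execution trace: 'E' (except NameError) → 'V' (finally) → 'G' (after the try/except). Output: EVG

Answer: EVG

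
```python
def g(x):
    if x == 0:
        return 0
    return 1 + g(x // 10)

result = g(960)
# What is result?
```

Count of digits of 960: 3

Answer: 3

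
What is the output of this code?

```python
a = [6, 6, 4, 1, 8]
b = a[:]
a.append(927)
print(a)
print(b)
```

Key concept: slice [:] creates copy.
Step by step:
`a = [6, 6, 4, 1, 8]` → a = [6, 6, 4, 1, 8]
`b = a[:]` → b = [6, 6, 4, 1, 8]
`a.append(927)` → a = [6, 6, 4, 1, 8, 927]
`print(a)` → prints [6, 6, 4, 1, 8, 927]
`print(b)` → prints [6, 6, 4, 1, 8]

Answer:
[6, 6, 4, 1, 8, 927]
[6, 6, 4, 1, 8]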